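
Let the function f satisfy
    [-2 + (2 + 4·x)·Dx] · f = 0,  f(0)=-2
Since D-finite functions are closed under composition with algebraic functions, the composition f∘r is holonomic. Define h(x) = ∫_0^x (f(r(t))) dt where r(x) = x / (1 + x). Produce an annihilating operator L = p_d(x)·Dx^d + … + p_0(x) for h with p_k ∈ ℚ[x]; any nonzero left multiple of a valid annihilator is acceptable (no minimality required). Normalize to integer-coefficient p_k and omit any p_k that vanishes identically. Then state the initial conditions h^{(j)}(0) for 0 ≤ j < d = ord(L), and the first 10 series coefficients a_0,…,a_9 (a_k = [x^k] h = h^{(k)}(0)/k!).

f: a_k = -2, -2, 1, -1, 5/4, -7/4, 21/8, -33/8, 429/64, -715/64, …
L₀ from L_f via x↦r, Dx↦r'^{-1}Dx.
Integrate: L := L₀·Dx.
L = -Dx + (1 + 4·x + 3·x^2)·Dx^2  (order 2).
h: a_k = 0, -2, -1, 1, -5/4, 37/20, -25/8, 327/56, -753/64, 1605/64, …
ICs: h(0) = 0, h′(0) = -2.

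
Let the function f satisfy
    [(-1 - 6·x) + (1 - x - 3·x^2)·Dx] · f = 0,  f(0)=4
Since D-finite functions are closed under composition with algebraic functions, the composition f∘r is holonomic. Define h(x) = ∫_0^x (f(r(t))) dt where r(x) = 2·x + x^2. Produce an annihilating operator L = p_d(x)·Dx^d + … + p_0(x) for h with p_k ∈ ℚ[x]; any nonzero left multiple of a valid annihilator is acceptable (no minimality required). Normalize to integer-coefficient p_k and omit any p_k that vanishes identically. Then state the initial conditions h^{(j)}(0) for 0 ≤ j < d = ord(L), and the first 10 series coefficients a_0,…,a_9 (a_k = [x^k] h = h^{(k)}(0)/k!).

f: a_k = 4, 4, 16, 28, 76, 160, 388, 868, 2032, 4636, …
h₀=f(r): pull back L_f along r ⇒ L₀.
h=∫h₀ ⇒ L = L₀·Dx.
L = (2 + 26·x + 36·x^2 + 12·x^3)·Dx + (-1 + 2·x + 13·x^2 + 12·x^3 + 3·x^4)·Dx^2  (order 2).
h: a_k = 0, 4, 4, 68/3, 72, 1568/5, 3860/3, 39484/7, 24876, 1008652/9, …
ICs: h(0) = 0, h′(0) = 4.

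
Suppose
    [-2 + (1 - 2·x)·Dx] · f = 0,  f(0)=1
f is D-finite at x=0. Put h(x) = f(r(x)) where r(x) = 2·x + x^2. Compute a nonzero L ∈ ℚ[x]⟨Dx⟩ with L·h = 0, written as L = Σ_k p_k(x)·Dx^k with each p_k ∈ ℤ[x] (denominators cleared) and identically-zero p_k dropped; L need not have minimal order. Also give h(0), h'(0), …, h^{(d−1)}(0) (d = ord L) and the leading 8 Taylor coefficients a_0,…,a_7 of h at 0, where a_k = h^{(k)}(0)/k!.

f: a_k = 1, 2, 4, 8, 16, 32, 64, 128, …
Change of var in L_f (x↦r) gives L₀.
L = (4 + 4·x) + (-1 + 4·x + 2·x^2)·Dx  (order 1).
h: a_k = 1, 4, 18, 80, 356, 1584, 7048, 31360, …
ICs: h(0) = 1.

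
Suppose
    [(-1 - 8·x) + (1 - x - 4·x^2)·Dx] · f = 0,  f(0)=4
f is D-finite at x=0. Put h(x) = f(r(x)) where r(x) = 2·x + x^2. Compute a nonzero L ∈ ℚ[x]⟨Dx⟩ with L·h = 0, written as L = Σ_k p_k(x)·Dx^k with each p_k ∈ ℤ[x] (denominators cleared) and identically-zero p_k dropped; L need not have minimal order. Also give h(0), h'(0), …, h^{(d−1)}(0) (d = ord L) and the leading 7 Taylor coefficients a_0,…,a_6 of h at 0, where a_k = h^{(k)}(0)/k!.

L = (2 + 34·x + 48·x^2 + 16·x^3) + (-1 + 2·x + 17·x^2 + 16·x^3 + 4·x^4)·Dx  (order 1).
h: a_k = 4, 8, 84, 368, 2308, 12248, 69956, …
ICs: h(0) = 4.

f: a_k = 4, 4, 20, 36, 116, 260, 724, …
h₀=f(r): pull back L_f along r ⇒ L₀.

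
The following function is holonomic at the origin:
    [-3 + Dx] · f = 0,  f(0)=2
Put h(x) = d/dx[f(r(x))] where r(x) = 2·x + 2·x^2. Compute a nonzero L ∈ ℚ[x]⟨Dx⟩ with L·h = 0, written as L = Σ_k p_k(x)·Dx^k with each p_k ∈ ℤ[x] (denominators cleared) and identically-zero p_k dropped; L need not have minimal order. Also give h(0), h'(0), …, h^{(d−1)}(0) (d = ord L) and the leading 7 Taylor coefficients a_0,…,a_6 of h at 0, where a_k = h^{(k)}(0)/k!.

f: a_k = 2, 6, 9, 9, 27/4, 81/20, 81/40, …
Substitute x→r, Dx→(1/r')Dx; clear ⇒ L₀.
Differentiate: ansatz ord ≤ ord L₀ ⇒ L.
L = (8 + 24·x + 24·x^2) + (-1 - 2·x)·Dx  (order 1).
h: a_k = 12, 96, 432, 1440, 3888, 44928/5, 91584/5, …
ICs: h(0) = 12.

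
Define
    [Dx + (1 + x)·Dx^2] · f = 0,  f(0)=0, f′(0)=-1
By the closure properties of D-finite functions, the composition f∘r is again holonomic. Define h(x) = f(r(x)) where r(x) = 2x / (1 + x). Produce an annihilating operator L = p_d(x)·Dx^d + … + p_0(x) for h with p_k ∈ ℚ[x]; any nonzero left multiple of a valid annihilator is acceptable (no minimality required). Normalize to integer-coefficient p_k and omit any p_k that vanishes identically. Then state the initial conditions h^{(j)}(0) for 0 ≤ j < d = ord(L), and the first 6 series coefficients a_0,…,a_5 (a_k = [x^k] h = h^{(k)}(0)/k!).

L = (4 + 6·x)·Dx + (1 + 4·x + 3·x^2)·Dx^2  (order 2).
h: a_k = 0, -2, 4, -26/3, 20, -242/5, …
ICs: h(0) = 0, h′(0) = -2.

f: a_k = 0, -1, 1/2, -1/3, 1/4, -1/5, …
L₀ from L_f via x↦r, Dx↦r'^{-1}Dx.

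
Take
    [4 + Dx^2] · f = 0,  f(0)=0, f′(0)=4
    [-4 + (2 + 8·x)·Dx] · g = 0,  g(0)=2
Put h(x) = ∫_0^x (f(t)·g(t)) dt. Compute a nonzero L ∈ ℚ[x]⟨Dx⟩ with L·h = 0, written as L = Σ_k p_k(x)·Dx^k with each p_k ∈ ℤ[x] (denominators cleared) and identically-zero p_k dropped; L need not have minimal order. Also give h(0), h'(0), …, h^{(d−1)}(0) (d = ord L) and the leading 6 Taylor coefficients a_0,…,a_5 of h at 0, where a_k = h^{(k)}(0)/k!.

f: a_k = 0, 4, 0, -8/3, 0, 8/15, …
g: a_k = 2, 4, -4, 8, -20, 56, …
f·g: L₀ = L_f ⊗_s L_g, ord ≤ 2·1.
h=∫₀ˣh₀: take L = L₀·Dx.
L = (16 + 32·x + 64·x^2)·Dx + (-4 - 16·x)·Dx^2 + (1 + 8·x + 16·x^2)·Dx^3  (order 3).
h: a_k = 0, 0, 4, 16/3, -16/3, 64/15, …
ICs: h(0) = 0, h′(0) = 0, h′′(0) = 8.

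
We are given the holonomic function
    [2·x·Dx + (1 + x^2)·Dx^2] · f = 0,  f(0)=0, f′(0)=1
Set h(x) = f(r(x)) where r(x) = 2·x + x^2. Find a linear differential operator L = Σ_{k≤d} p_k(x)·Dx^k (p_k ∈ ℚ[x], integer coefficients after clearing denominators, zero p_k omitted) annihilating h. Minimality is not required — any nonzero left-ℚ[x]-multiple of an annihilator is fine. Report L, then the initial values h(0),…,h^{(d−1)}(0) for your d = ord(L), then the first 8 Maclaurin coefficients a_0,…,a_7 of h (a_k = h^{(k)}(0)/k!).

f: a_k = 0, 1, 0, -1/3, 0, 1/5, 0, -1/7, …
h₀=f(r): pull back L_f along r ⇒ L₀.
L = (-1 + 8·x + 16·x^2 + 12·x^3 + 3·x^4)·Dx + (1 + x + 4·x^2 + 8·x^3 + 5·x^4 + x^5)·Dx^2  (order 2).
h: a_k = 0, 2, 1, -8/3, -4, 22/5, 47/3, -16/7, …
ICs: h(0) = 0, h′(0) = 2.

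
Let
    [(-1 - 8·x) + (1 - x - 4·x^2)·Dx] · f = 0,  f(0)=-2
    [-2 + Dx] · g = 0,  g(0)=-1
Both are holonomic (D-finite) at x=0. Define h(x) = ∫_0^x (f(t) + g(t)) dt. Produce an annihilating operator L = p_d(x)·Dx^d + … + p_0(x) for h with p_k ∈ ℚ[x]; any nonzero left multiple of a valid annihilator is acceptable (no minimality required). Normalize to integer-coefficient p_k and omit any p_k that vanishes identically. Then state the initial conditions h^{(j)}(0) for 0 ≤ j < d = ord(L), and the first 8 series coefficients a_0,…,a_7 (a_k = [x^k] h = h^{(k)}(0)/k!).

L = (-16 - 20·x - 240·x^2 - 128·x^3)·Dx + (6 + 32·x + 124·x^2 - 32·x^3 - 64·x^4)·Dx^2 + (1 - 11·x - 2·x^2 + 48·x^3 + 32·x^4)·Dx^3  (order 3).
h: a_k = 0, -3, -2, -4, -29/6, -176/15, -977/45, -16294/315, …
ICs: h(0) = 0, h′(0) = -3, h′′(0) = -4.

f: a_k = -2, -2, -10, -18, -58, -130, -362, -882, …
g: a_k = -1, -2, -2, -4/3, -2/3, -4/15, -4/45, -8/315, …
Weyl lclm of L_f,L_g ⇒ L₀ (ord ≤ 2).
h=∫₀ˣh₀: take L = L₀·Dx.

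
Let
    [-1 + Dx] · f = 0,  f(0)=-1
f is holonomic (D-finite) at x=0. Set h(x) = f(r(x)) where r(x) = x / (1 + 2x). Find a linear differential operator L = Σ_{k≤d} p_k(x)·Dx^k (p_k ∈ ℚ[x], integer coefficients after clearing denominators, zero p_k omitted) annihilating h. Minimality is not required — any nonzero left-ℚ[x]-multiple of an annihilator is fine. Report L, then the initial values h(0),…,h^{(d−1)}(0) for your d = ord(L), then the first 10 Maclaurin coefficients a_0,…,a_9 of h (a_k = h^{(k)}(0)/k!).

f: a_k = -1, -1, -1/2, -1/6, -1/24, -1/120, -1/720, -1/5040, -1/40320, -1/362880, …
f∘r: x↦r, Dx↦Dx/r' in L_f ⇒ L₀.
L = -1 + (1 + 4·x + 4·x^2)·Dx  (order 1).
h: a_k = -1, -1, 3/2, -13/6, 71/24, -147/40, 2699/720, -9157/5040, -68731/13440, 8443151/362880, …
ICs: h(0) = -1.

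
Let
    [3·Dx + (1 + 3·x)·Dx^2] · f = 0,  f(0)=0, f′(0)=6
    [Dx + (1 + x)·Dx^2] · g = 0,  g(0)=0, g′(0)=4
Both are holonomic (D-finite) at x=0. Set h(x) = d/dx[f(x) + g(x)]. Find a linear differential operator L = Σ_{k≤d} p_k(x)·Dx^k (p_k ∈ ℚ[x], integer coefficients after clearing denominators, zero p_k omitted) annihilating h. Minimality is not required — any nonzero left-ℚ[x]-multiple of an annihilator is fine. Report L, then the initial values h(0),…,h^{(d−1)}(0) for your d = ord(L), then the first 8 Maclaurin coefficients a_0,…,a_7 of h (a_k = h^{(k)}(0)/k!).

L = 6 + (8 + 12·x)·Dx + (1 + 4·x + 3·x^2)·Dx^2  (order 2).
h: a_k = 10, -22, 58, -166, 490, -1462, 4378, -13126, …
ICs: h(0) = 10, h′(0) = -22.

f: a_k = 0, 6, -9, 18, -81/2, 486/5, -243, 4374/7, …
g: a_k = 0, 4, -2, 4/3, -1, 4/5, -2/3, 4/7, …
f+g: L₀ = lclm(L_f,L_g), ord ≤ 2+2.
Differentiate: ansatz ord ≤ ord L₀ ⇒ L.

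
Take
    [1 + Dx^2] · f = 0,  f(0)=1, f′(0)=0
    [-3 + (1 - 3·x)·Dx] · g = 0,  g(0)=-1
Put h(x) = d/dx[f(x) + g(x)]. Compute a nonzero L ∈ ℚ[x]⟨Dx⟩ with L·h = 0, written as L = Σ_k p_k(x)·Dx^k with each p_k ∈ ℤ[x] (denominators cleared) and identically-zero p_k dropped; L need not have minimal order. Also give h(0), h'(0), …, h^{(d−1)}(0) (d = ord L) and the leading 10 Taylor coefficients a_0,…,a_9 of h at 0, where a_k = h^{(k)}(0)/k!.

f: a_k = 1, 0, -1/2, 0, 1/24, 0, -1/720, 0, 1/40320, 0, …
g: a_k = -1, -3, -9, -27, -81, -243, -729, -2187, -6561, -19683, …
f+g: L₀ = lclm(L_f,L_g), ord ≤ 2+1.
h₀' ⇒ L via d/dx closure of L₀.
L = (654 - 36·x + 54·x^2) + (-55 + 171·x - 27·x^2 + 27·x^3)·Dx + (654 - 36·x + 54·x^2)·Dx^2 + (-55 + 171·x - 27·x^2 + 27·x^3)·Dx^3  (order 3).
h: a_k = -3, -19, -81, -1943/6, -1215, -524881/120, -15309, -264539519/5040, -177147, -214277011201/362880, …
ICs: h(0) = -3, h′(0) = -19, h′′(0) = -162.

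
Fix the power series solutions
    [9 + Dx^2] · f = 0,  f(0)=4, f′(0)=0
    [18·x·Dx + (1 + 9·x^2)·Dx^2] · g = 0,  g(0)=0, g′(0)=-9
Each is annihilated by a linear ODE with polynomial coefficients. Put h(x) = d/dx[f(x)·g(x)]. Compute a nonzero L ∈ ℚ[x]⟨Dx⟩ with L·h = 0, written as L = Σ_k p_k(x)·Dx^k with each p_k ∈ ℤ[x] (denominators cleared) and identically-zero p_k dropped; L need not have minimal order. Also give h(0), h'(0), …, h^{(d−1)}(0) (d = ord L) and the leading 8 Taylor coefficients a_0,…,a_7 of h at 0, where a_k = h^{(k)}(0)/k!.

L = (8910 + 214326·x^2 + 3024621·x^4 + 5668704·x^6 + 6377292·x^8 + 9565938·x^10 + 43046721·x^12) + (5508·x + 207036·x^3 + 1837080·x^5 + 4723920·x^7 + 10628820·x^9 + 19131876·x^11)·Dx + (1080 + 27540·x^2 + 389286·x^4 + 971028·x^6 + 1889568·x^8 + 4251528·x^10 + 9565938·x^12)·Dx^2 + (612·x + 23004·x^3 + 204120·x^5 + 524880·x^7 + 1180980·x^9 + 2125764·x^11)·Dx^3 + (10 + 414·x^2 + 5913·x^4 + 37908·x^6 + 131220·x^8 + 354294·x^10 + 531441·x^12)·Dx^4  (order 4).
h: a_k = -36, 0, 810, 0, -11907/2, 0, 948429/20, 0, …
ICs: h(0) = -36, h′(0) = 0, h′′(0) = 1620, h′′′(0) = 0.

f: a_k = 4, 0, -18, 0, 27/2, 0, -81/20, 0, …
g: a_k = 0, -9, 0, 27, 0, -729/5, 0, 6561/7, …
Sym-product of L_f,L_g gives L₀ (≤ ord 4).
h₀' ⇒ L via d/dx closure of L₀.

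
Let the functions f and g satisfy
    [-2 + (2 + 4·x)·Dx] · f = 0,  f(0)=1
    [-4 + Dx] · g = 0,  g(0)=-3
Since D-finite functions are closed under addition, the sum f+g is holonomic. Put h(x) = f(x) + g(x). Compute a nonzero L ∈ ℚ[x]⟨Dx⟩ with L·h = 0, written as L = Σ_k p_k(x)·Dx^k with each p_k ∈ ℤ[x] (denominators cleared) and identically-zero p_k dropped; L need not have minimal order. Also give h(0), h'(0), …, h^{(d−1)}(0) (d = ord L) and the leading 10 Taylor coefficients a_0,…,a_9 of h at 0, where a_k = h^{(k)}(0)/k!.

L = (20 + 32·x) + (-17 - 64·x - 64·x^2)·Dx + (3 + 14·x + 16·x^2)·Dx^2  (order 2).
h: a_k = -2, -11, -49/2, -63/2, -261/8, -989/40, -4411/240, -12919/1680, -110581/13440, 413531/120960, …
ICs: h(0) = -2, h′(0) = -11.

f: a_k = 1, 1, -1/2, 1/2, -5/8, 7/8, -21/16, 33/16, -429/128, 715/128, …
g: a_k = -3, -12, -24, -32, -32, -128/5, -256/15, -1024/105, -512/105, -2048/945, …
Weyl lclm of L_f,L_g ⇒ L₀ (ord ≤ 2).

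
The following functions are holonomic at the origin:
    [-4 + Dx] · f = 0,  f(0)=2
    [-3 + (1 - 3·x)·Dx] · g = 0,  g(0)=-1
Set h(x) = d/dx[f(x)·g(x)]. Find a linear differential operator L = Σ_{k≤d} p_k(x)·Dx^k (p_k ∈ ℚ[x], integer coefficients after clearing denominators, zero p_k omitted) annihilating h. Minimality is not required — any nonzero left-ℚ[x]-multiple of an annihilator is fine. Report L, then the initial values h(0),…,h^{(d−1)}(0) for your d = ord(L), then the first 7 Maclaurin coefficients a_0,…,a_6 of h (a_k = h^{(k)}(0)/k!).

L = (58 - 168·x + 144·x^2) + (-7 + 33·x - 36·x^2)·Dx  (order 1).
h: a_k = -14, -116, -586, -7288/3, -27586/3, -497572/15, -5226554/45, …
ICs: h(0) = -14.

f: a_k = 2, 8, 16, 64/3, 64/3, 256/15, 512/45, …
g: a_k = -1, -3, -9, -27, -81, -243, -729, …
Sym-product of L_f,L_g gives L₀ (≤ ord 1).
Derive L from L₀ (diff closure).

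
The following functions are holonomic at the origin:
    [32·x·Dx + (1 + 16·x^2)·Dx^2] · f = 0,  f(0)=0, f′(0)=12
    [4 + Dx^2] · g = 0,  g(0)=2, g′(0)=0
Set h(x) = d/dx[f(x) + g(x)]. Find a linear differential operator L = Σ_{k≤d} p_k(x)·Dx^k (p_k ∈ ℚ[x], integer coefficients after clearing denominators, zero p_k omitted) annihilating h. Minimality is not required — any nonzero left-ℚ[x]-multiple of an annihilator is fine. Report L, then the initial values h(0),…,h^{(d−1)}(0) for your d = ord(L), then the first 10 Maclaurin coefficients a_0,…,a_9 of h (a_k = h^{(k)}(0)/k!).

f: a_k = 0, 12, 0, -64, 0, 3072/5, 0, -49152/7, 0, 262144/3, …
g: a_k = 2, 0, -4, 0, 4/3, 0, -8/45, 0, 4/315, 0, …
L₀ := lclm(L_f,L_g); ord L₀ ≤ 2+2.
h=h₀': d/dx-closure on L₀ ⇒ L.
L = (-6016·x + 102400·x^3 + 32768·x^5) + (-28 + 1216·x^2 + 27648·x^4 + 16384·x^6)·Dx + (-1504·x + 25600·x^3 + 8192·x^5)·Dx^2 + (-7 + 304·x^2 + 6912·x^4 + 4096·x^6)·Dx^3  (order 3).
h: a_k = 12, -8, -192, 16/3, 3072, -16/15, -49152, 32/315, 786432, -16/2835, …
ICs: h(0) = 12, h′(0) = -8, h′′(0) = -384.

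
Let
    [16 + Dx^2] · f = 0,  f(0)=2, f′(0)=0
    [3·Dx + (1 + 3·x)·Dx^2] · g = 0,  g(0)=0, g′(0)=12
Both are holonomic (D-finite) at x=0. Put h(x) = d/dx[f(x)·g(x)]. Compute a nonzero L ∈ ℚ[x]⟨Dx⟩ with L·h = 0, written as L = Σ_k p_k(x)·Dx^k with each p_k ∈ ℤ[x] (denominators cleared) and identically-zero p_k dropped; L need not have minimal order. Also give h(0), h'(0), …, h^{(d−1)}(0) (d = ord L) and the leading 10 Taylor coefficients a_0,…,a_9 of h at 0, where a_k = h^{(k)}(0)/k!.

L = (-252256 - 1400832·x + 774144·x^2 + 36937728·x^3 + 133871616·x^4 + 191102976·x^5 + 95551488·x^6) + (-43296 + 45216·x + 2557440·x^2 + 11404800·x^3 + 19906560·x^4 + 11943936·x^5)·Dx + (-14630 - 16992·x + 831600·x^2 + 6110208·x^3 + 17853696·x^4 + 23887872·x^5 + 11943936·x^6)·Dx^2 + (-2706 + 2826·x + 159840·x^2 + 712800·x^3 + 1244160·x^4 + 746496·x^5)·Dx^3 + (71 + 4410·x + 48951·x^2 + 237600·x^3 + 592920·x^4 + 746496·x^5 + 373248·x^6)·Dx^4  (order 4).
h: a_k = 24, -72, -360, 504, 344, -360, 2152/15, -12328/5, 402312/35, -297928/7, …
ICs: h(0) = 24, h′(0) = -72, h′′(0) = -720, h′′′(0) = 3024.

f: a_k = 2, 0, -16, 0, 64/3, 0, -512/45, 0, 1024/315, 0, …
g: a_k = 0, 12, -18, 36, -81, 972/5, -486, 8748/7, -6561/2, 8748, …
f·g: L₀ = L_f ⊗_s L_g, ord ≤ 2·2.
h₀' ⇒ L via d/dx closure of L₀.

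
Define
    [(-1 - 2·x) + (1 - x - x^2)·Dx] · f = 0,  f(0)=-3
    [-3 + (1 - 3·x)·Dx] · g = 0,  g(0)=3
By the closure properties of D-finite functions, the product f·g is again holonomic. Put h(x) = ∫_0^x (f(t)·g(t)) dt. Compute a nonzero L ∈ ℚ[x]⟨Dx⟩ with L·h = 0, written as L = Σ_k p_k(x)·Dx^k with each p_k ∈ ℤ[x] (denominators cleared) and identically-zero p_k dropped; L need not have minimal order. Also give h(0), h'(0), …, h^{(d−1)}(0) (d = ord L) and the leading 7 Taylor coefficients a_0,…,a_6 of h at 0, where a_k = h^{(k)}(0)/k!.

f: a_k = -3, -3, -6, -9, -15, -24, -39, …
g: a_k = 3, 9, 27, 81, 243, 729, 2187, …
Product ⇒ symmetric product L₀, ord ≤ 1.
∫: right-multiply L₀ by Dx.
L = (-4 + 4·x + 9·x^2)·Dx + (1 - 4·x + 2·x^2 + 3·x^3)·Dx^2  (order 2).
h: a_k = 0, -9, -18, -42, -405/4, -252, -642, …
ICs: h(0) = 0, h′(0) = -9.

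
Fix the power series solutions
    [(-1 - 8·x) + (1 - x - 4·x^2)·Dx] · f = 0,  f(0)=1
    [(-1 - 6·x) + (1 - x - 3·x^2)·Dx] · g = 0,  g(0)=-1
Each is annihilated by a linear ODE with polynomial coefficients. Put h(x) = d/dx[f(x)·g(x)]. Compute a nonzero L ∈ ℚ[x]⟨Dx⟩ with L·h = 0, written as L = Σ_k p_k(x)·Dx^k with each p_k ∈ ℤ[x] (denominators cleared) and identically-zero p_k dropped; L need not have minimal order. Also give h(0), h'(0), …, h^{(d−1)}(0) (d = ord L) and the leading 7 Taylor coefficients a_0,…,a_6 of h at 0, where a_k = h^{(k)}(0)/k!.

L = (20 + 30·x - 12·x^2 - 768·x^3 - 708·x^4 + 2520·x^5 + 2880·x^6) + (-2 - 8·x + 57·x^2 + 64·x^3 - 330·x^4 - 285·x^5 + 588·x^6 + 576·x^7)·Dx  (order 1).
h: a_k = -2, -20, -75, -336, -1120, -3942, -12390, …
ICs: h(0) = -2.

f: a_k = 1, 1, 5, 9, 29, 65, 181, …
g: a_k = -1, -1, -4, -7, -19, -40, -97, …
L₀ := L_f ⊗_s L_g (sym. prod.), ord ≤ 1.
h=h₀': d/dx-closure on L₀ ⇒ L.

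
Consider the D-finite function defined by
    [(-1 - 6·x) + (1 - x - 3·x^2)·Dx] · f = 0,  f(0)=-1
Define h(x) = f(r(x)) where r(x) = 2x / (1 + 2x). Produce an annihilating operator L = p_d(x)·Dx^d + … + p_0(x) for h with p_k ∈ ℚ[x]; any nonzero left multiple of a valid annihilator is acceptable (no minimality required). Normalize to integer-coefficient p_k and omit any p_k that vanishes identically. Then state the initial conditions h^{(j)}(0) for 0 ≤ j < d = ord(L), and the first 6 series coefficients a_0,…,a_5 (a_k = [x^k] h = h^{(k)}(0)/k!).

f: a_k = -1, -1, -4, -7, -19, -40, …
L₀ from L_f via x↦r, Dx↦r'^{-1}Dx.
L = (2 + 28·x) + (-1 - 4·x + 8·x^2 + 24·x^3)·Dx  (order 1).
h: a_k = -1, -2, -12, 0, -144, 288, …
ICs: h(0) = -1.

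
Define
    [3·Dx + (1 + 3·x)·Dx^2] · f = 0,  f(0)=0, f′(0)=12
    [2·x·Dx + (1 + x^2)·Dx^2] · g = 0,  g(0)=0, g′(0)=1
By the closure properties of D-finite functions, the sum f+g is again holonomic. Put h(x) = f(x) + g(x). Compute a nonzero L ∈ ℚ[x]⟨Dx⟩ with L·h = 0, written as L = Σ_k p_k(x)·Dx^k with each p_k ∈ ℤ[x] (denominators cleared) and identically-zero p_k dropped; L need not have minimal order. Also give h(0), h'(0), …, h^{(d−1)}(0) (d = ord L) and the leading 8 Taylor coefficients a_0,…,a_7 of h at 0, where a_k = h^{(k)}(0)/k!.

f: a_k = 0, 12, -18, 36, -81, 972/5, -486, 8748/7, …
g: a_k = 0, 1, 0, -1/3, 0, 1/5, 0, -1/7, …
Sum ⇒ L₀ = lclm(L_f,L_g) in ℚ(x)⟨Dx⟩.
L = (-6 - 54·x + 18·x^2 + 18·x^3)·Dx + (-20 - 12·x - 48·x^2 + 36·x^3 + 36·x^4)·Dx^2 + (-3 - 7·x + 6·x^2 + 2·x^3 + 9·x^4 + 9·x^5)·Dx^3  (order 3).
h: a_k = 0, 13, -18, 107/3, -81, 973/5, -486, 8747/7, …
ICs: h(0) = 0, h′(0) = 13, h′′(0) = -36.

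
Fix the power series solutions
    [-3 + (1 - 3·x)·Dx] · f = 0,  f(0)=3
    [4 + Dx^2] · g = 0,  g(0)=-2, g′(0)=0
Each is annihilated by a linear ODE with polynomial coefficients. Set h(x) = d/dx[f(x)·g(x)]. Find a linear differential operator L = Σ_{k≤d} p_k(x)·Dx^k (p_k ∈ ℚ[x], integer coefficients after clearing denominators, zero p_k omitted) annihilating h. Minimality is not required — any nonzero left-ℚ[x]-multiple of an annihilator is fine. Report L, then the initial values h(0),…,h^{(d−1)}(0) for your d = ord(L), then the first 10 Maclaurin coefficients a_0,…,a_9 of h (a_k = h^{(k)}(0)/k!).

L = (-14 - 24·x + 36·x^2) + (-6 + 18·x)·Dx + (1 - 6·x + 9·x^2)·Dx^2  (order 2).
h: a_k = -18, -84, -378, -1528, -5730, -103124/5, -360934/5, -5197456/21, -5847138/7, -2631212084/945, …
ICs: h(0) = -18, h′(0) = -84.

f: a_k = 3, 9, 27, 81, 243, 729, 2187, 6561, 19683, 59049, …
g: a_k = -2, 0, 4, 0, -4/3, 0, 8/45, 0, -4/315, 0, …
f·g: L₀ = L_f ⊗_s L_g, ord ≤ 1·2.
h=h₀': d/dx-closure on L₀ ⇒ L.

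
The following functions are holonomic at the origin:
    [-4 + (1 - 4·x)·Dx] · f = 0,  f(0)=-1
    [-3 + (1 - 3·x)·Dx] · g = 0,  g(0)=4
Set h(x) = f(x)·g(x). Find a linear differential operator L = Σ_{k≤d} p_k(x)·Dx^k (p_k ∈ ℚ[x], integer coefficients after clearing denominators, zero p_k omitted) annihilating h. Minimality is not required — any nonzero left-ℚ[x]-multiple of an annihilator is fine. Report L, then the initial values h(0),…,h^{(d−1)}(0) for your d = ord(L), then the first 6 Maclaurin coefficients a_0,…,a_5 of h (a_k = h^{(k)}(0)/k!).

L = (-7 + 24·x) + (1 - 7·x + 12·x^2)·Dx  (order 1).
h: a_k = -4, -28, -148, -700, -3124, -13468, …
ICs: h(0) = -4.

f: a_k = -1, -4, -16, -64, -256, -1024, …
g: a_k = 4, 12, 36, 108, 324, 972, …
L₀ := L_f ⊗_s L_g (sym. prod.), ord ≤ 1.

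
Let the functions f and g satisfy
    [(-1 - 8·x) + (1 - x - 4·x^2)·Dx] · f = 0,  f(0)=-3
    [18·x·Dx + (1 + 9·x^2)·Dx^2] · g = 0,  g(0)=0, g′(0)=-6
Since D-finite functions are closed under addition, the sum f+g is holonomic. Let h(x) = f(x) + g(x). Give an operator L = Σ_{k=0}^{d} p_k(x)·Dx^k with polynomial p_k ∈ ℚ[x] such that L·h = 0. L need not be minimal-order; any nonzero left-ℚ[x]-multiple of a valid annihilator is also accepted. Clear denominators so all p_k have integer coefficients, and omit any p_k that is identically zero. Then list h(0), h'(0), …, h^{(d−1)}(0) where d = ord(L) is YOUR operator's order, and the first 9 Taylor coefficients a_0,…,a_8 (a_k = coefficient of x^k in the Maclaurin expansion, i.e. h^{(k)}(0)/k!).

f: a_k = -3, -3, -15, -27, -87, -195, -543, -1323, -3495, …
g: a_k = 0, -6, 0, 18, 0, -486/5, 0, 4374/7, 0, …
L₀ := lclm(L_f,L_g); ord L₀ ≤ 1+2.
L = (-90 + 360·x + 6462·x^2 + 14688·x^3 + 63936·x^4 + 31104·x^6)·Dx + (36 + 294·x + 324·x^2 + 3198·x^3 + 13680·x^4 + 46080·x^5 + 3888·x^6 + 31104·x^7)·Dx^2 + (-5 - 16·x - 160·x^2 + 96·x^3 - 555·x^4 + 2304·x^5 + 4896·x^6 + 1296·x^7 + 5184·x^8)·Dx^3  (order 3).
h: a_k = -3, -9, -15, -9, -87, -1461/5, -543, -4887/7, -3495, …
ICs: h(0) = -3, h′(0) = -9, h′′(0) = -30.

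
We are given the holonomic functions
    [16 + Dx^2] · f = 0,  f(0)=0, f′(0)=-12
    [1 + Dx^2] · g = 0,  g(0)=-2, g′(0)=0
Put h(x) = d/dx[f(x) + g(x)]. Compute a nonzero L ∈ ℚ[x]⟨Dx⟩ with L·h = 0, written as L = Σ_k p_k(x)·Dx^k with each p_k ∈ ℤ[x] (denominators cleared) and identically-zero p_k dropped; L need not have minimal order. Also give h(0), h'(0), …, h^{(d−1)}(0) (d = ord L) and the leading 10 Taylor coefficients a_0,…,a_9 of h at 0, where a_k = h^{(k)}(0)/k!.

f: a_k = 0, -12, 0, 32, 0, -128/5, 0, 1024/105, 0, -2048/945, …
g: a_k = -2, 0, 1, 0, -1/12, 0, 1/360, 0, -1/20160, 0, …
Weyl lclm of L_f,L_g ⇒ L₀ (ord ≤ 4).
h₀' ⇒ L via d/dx closure of L₀.
L = 16 + 17·Dx^2 + Dx^4  (order 4).
h: a_k = -12, 2, 96, -1/3, -128, 1/60, 1024/15, -1/2520, -2048/105, 1/181440, …
ICs: h(0) = -12, h′(0) = 2, h′′(0) = 192, h′′′(0) = -2.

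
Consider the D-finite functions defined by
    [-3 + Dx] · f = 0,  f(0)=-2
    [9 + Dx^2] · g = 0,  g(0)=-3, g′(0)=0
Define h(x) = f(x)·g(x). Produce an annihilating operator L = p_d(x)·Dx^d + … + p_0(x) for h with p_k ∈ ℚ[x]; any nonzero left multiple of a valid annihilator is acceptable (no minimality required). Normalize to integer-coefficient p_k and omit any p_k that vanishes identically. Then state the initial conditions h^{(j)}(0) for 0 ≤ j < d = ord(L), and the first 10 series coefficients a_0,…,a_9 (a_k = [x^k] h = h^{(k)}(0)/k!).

L = 18 - 6·Dx + Dx^2  (order 2).
h: a_k = 6, 18, 0, -54, -81, -243/5, 0, 729/35, 2187/140, 729/140, …
ICs: h(0) = 6, h′(0) = 18.

f: a_k = -2, -6, -9, -9, -27/4, -81/20, -81/40, -243/280, -729/2240, -243/2240, …
g: a_k = -3, 0, 27/2, 0, -81/8, 0, 243/80, 0, -2187/4480, 0, …
L₀ := L_f ⊗_s L_g (sym. prod.), ord ≤ 2.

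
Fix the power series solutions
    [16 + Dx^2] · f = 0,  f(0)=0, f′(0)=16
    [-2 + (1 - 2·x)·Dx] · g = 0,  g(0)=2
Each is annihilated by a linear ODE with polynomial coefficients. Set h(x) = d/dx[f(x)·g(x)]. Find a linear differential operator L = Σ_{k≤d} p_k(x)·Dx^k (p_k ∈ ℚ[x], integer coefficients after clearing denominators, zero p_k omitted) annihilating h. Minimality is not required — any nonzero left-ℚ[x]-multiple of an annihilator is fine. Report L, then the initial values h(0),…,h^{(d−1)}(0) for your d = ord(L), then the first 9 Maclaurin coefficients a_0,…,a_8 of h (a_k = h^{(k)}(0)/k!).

L = (8 - 64·x + 64·x^2) + (-4 + 8·x)·Dx + (1 - 4·x + 4·x^2)·Dx^2  (order 2).
h: a_k = 32, 128, 128, 1024/3, 3584/3, 14336/5, 292864/45, 4685824/315, 10559488/315, …
ICs: h(0) = 32, h′(0) = 128.

f: a_k = 0, 16, 0, -128/3, 0, 512/15, 0, -4096/315, 0, …
g: a_k = 2, 4, 8, 16, 32, 64, 128, 256, 512, …
h₀=f·g: eliminate ⇒ L₀, order ≤ 2·1.
h=h₀': d/dx-closure on L₀ ⇒ L.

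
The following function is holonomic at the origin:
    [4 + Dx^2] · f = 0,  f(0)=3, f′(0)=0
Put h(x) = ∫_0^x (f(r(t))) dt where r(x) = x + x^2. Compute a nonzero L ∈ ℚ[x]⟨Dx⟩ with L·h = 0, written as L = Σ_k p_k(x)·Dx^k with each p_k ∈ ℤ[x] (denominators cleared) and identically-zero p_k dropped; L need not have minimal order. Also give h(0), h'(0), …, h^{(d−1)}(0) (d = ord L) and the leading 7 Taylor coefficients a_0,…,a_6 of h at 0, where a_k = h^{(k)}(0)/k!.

f: a_k = 3, 0, -6, 0, 2, 0, -4/15, …
Change of var in L_f (x↦r) gives L₀.
∫: right-multiply L₀ by Dx.
L = (4 + 24·x + 48·x^2 + 32·x^3)·Dx - 2·Dx^2 + (1 + 2·x)·Dx^3  (order 3).
h: a_k = 0, 3, 0, -2, -3, -4/5, 4/3, …
ICs: h(0) = 0, h′(0) = 3, h′′(0) = 0.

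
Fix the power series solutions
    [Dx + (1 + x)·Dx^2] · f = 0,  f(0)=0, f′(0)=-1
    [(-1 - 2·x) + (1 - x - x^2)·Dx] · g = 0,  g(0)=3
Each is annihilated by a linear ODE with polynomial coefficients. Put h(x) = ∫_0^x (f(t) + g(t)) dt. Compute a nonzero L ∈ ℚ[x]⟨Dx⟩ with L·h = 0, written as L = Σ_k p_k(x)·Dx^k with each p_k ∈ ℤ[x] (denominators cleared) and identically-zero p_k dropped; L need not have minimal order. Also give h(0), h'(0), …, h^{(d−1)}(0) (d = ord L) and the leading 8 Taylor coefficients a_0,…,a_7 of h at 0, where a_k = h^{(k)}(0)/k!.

L = (-26 - 70·x - 76·x^2 - 36·x^3 - 12·x^4)·Dx^2 + (-16 - 84·x - 160·x^2 - 144·x^3 - 74·x^4 - 20·x^5)·Dx^3 + (5 + 11·x - x^2 - 23·x^3 - 29·x^4 - 17·x^5 - 4·x^6)·Dx^4  (order 4).
h: a_k = 0, 3, 1, 13/6, 13/6, 61/20, 119/30, 235/42, …
ICs: h(0) = 0, h′(0) = 3, h′′(0) = 2, h′′′(0) = 13.

f: a_k = 0, -1, 1/2, -1/3, 1/4, -1/5, 1/6, -1/7, …
g: a_k = 3, 3, 6, 9, 15, 24, 39, 63, …
Sum ⇒ L₀ = lclm(L_f,L_g) in ℚ(x)⟨Dx⟩.
Integrate: L := L₀·Dx.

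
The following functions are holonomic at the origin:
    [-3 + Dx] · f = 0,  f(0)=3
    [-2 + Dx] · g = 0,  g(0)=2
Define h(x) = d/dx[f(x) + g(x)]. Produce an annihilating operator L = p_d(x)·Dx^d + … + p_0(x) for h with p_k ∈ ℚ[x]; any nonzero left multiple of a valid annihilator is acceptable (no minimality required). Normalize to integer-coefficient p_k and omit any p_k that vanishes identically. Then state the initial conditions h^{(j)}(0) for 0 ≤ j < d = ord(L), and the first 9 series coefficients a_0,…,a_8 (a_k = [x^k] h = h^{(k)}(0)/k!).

f: a_k = 3, 9, 27/2, 27/2, 81/8, 243/40, 243/80, 729/560, 2187/4480, …
g: a_k = 2, 4, 4, 8/3, 4/3, 8/15, 8/45, 16/315, 4/315, …
L₀ := lclm(L_f,L_g); ord L₀ ≤ 1+1.
Differentiate: ansatz ord ≤ ord L₀ ⇒ L.
L = 6 - 5·Dx + Dx^2  (order 2).
h: a_k = 13, 35, 97/2, 275/6, 793/24, 463/24, 6817/720, 577/144, 60073/40320, …
ICs: h(0) = 13, h′(0) = 35.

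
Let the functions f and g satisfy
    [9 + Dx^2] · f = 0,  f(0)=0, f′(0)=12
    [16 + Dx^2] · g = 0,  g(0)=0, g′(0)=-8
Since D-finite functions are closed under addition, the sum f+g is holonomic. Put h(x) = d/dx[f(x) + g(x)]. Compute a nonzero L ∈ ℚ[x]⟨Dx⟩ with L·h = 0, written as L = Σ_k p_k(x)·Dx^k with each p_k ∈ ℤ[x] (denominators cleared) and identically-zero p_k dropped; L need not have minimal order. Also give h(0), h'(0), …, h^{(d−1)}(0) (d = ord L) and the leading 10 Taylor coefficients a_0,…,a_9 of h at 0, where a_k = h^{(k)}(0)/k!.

L = 144 + 25·Dx^2 + Dx^4  (order 4).
h: a_k = 4, 0, 10, 0, -269/6, 0, 1201/36, 0, -111389/10080, 0, …
ICs: h(0) = 4, h′(0) = 0, h′′(0) = 20, h′′′(0) = 0.

f: a_k = 0, 12, 0, -18, 0, 81/10, 0, -243/140, 0, 243/1120, …
g: a_k = 0, -8, 0, 64/3, 0, -256/15, 0, 2048/315, 0, -4096/2835, …
Sum ⇒ L₀ = lclm(L_f,L_g) in ℚ(x)⟨Dx⟩.
Differentiate: ansatz ord ≤ ord L₀ ⇒ L.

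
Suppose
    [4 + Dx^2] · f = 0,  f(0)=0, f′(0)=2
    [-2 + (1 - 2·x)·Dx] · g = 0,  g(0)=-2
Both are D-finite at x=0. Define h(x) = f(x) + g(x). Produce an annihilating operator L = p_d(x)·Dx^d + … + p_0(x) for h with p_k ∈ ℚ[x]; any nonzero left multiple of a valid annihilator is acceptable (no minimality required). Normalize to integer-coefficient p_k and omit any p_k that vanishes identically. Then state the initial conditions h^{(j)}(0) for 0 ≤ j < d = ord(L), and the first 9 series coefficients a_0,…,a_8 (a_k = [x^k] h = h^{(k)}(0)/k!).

f: a_k = 0, 2, 0, -4/3, 0, 4/15, 0, -8/315, 0, …
g: a_k = -2, -4, -8, -16, -32, -64, -128, -256, -512, …
L₀ := lclm(L_f,L_g); ord L₀ ≤ 2+1.
L = (-56 + 32·x - 32·x^2) + (12 - 40·x + 48·x^2 - 32·x^3)·Dx + (-14 + 8·x - 8·x^2)·Dx^2 + (3 - 10·x + 12·x^2 - 8·x^3)·Dx^3  (order 3).
h: a_k = -2, -2, -8, -52/3, -32, -956/15, -128, -80648/315, -512, …
ICs: h(0) = -2, h′(0) = -2, h′′(0) = -16.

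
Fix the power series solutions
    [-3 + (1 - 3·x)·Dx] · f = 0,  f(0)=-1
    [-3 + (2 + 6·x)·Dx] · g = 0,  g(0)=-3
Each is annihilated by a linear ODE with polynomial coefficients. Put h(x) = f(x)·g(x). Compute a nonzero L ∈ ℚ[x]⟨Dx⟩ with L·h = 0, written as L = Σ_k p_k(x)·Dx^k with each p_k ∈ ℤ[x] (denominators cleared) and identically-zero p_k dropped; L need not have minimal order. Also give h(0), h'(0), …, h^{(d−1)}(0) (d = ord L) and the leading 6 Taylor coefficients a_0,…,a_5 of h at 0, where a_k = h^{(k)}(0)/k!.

f: a_k = -1, -3, -9, -27, -81, -243, …
g: a_k = -3, -9/2, 27/8, -81/16, 1215/128, -5103/256, …
h₀=f·g: eliminate ⇒ L₀, order ≤ 1·1.
L = (9 + 9·x) + (-2 + 18·x^2)·Dx  (order 1).
h: a_k = 3, 27/2, 297/8, 1863/16, 43497/128, 266085/256, …
ICs: h(0) = 3.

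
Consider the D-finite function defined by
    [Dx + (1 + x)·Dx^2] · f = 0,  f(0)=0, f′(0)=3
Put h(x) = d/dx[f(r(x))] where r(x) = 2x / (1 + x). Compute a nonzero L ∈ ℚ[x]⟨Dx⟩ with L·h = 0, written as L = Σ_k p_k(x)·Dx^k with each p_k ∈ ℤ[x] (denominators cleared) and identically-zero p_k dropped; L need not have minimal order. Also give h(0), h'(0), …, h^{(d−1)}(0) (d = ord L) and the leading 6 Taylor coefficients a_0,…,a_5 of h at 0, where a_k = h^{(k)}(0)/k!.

L = (4 + 6·x) + (1 + 4·x + 3·x^2)·Dx  (order 1).
h: a_k = 6, -24, 78, -240, 726, -2184, …
ICs: h(0) = 6.

f: a_k = 0, 3, -3/2, 1, -3/4, 3/5, …
Change of var in L_f (x↦r) gives L₀.
Differentiate: ansatz ord ≤ ord L₀ ⇒ L.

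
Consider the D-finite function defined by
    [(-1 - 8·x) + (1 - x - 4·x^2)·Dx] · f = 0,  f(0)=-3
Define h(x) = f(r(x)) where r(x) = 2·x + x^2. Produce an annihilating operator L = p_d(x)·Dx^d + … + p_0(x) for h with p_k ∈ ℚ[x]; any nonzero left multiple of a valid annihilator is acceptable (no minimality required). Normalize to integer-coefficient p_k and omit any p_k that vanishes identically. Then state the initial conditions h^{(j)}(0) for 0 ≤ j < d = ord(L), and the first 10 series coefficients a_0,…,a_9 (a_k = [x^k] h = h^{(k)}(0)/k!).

L = (2 + 34·x + 48·x^2 + 16·x^3) + (-1 + 2·x + 17·x^2 + 16·x^3 + 4·x^4)·Dx  (order 1).
h: a_k = -3, -6, -63, -276, -1731, -9186, -52467, -289896, -1625631, -9055710, …
ICs: h(0) = -3.

f: a_k = -3, -3, -15, -27, -87, -195, -543, -1323, -3495, -8787, …
Change of var in L_f (x↦r) gives L₀.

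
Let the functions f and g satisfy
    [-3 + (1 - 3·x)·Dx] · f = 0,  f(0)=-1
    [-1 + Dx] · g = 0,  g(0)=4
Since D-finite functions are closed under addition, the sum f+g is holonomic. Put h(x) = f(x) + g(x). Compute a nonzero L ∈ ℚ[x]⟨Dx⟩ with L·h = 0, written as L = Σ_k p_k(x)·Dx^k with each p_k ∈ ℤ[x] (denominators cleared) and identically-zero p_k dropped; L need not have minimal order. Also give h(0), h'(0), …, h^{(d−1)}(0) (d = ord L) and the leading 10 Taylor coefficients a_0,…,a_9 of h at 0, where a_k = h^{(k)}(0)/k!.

f: a_k = -1, -3, -9, -27, -81, -243, -729, -2187, -6561, -19683, …
g: a_k = 4, 4, 2, 2/3, 1/6, 1/30, 1/180, 1/1260, 1/10080, 1/90720, …
h₀=f+g: left-lcm gives L₀, ord ≤ 2.
L = (-15 - 9·x) + (17 + 6·x - 9·x^2)·Dx + (-2 + 3·x + 9·x^2)·Dx^2  (order 2).
h: a_k = 3, 1, -7, -79/3, -485/6, -7289/30, -131219/180, -2755619/1260, -66134879/10080, -1785641759/90720, …
ICs: h(0) = 3, h′(0) = 1.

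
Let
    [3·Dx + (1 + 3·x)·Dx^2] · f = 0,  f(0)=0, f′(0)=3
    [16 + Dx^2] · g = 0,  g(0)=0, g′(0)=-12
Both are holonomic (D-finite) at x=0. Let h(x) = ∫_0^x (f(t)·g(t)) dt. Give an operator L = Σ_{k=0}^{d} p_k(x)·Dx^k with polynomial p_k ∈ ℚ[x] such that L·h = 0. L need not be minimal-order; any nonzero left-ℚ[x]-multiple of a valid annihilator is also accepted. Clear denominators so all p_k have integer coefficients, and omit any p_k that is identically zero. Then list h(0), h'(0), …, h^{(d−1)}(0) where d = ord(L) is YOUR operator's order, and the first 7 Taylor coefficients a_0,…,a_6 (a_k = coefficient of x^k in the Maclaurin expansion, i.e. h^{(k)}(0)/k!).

L = (2272 + 127488·x + 781056·x^2 + 1769472·x^3 + 1327104·x^4)·Dx + (4416 + 50112·x + 165888·x^2 + 165888·x^3)·Dx^2 + (1022 + 19392·x + 102816·x^2 + 221184·x^3 + 165888·x^4)·Dx^3 + (276 + 3132·x + 10368·x^2 + 10368·x^3)·Dx^4 + (55 + 714·x + 3375·x^2 + 6912·x^3 + 5184·x^4)·Dx^5  (order 5).
h: a_k = 0, 0, 0, -12, 27/2, -12/5, 33/2, …
ICs: h(0) = 0, h′(0) = 0, h′′(0) = 0, h′′′(0) = -72, h′′′′(0) = 324.

f: a_k = 0, 3, -9/2, 9, -81/4, 243/5, -243/2, …
g: a_k = 0, -12, 0, 32, 0, -128/5, 0, …
L₀ := L_f ⊗_s L_g (sym. prod.), ord ≤ 4.
∫: right-multiply L₀ by Dx.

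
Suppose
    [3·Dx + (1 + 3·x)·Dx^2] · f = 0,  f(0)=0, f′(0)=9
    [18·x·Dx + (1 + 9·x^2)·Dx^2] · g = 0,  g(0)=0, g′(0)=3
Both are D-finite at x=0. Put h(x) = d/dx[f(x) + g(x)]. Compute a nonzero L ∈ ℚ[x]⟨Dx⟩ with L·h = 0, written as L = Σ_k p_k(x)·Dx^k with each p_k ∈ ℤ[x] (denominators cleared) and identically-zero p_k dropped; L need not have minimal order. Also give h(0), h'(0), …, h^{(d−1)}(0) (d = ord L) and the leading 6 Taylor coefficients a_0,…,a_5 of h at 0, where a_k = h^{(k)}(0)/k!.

L = (-18 - 162·x + 486·x^2 + 486·x^3) + (-12 - 36·x + 972·x^3 + 972·x^4)·Dx + (-1 + 3·x + 18·x^2 + 54·x^3 + 243·x^4 + 243·x^5)·Dx^2  (order 2).
h: a_k = 12, -27, 54, -243, 972, -2187, …
ICs: h(0) = 12, h′(0) = -27.

f: a_k = 0, 9, -27/2, 27, -243/4, 729/5, …
g: a_k = 0, 3, 0, -9, 0, 243/5, …
h₀=f+g: left-lcm gives L₀, ord ≤ 4.
Differentiate: ansatz ord ≤ ord L₀ ⇒ L.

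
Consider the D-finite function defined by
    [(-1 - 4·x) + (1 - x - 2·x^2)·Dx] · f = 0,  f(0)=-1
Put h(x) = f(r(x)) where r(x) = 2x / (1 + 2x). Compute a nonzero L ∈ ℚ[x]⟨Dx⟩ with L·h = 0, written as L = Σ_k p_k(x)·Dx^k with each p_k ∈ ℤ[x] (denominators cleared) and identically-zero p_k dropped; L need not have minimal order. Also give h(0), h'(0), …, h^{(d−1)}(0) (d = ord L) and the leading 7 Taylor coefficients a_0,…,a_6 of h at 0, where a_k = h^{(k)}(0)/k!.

L = (2 + 20·x) + (-1 - 4·x + 4·x^2 + 16·x^3)·Dx  (order 1).
h: a_k = -1, -2, -8, 0, -64, 128, -768, …
ICs: h(0) = -1.

f: a_k = -1, -1, -3, -5, -11, -21, -43, …
L₀ from L_f via x↦r, Dx↦r'^{-1}Dx.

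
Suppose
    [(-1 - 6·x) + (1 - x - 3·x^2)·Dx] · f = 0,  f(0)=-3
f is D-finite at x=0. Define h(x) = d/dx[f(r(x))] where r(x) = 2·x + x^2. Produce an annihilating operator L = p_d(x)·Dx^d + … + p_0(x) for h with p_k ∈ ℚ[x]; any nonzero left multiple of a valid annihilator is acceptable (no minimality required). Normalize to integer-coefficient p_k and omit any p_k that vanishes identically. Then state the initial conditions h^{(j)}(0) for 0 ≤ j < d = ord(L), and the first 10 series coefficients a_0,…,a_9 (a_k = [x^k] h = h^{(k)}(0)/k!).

L = (17 + 114·x + 597·x^2 + 1260·x^3 + 1215·x^4 + 540·x^5 + 90·x^6) + (-1 - 11·x + 21·x^2 + 211·x^3 + 405·x^4 + 333·x^5 + 126·x^6 + 18·x^7)·Dx  (order 1).
h: a_k = -6, -102, -648, -4704, -28950, -177678, -1044792, -6051912, -34434288, -193663320, …
ICs: h(0) = -6.

f: a_k = -3, -3, -12, -21, -57, -120, -291, -651, -1524, -3477, …
f∘r: x↦r, Dx↦Dx/r' in L_f ⇒ L₀.
Differentiate: ansatz ord ≤ ord L₀ ⇒ L.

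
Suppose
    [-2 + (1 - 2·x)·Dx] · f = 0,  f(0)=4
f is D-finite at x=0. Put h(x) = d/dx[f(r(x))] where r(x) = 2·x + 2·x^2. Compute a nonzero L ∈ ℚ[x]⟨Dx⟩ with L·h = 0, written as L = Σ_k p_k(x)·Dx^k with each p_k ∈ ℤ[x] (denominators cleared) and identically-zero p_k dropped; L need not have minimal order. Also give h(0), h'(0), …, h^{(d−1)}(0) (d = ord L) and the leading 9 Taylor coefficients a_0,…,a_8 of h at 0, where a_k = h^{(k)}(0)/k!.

f: a_k = 4, 8, 16, 32, 64, 128, 256, 512, 1024, …
f∘r: x↦r, Dx↦Dx/r' in L_f ⇒ L₀.
h₀' ⇒ L via d/dx closure of L₀.
L = (10 + 24·x + 24·x^2) + (-1 + 2·x + 12·x^2 + 8·x^3)·Dx  (order 1).
h: a_k = 16, 160, 1152, 7424, 44800, 259584, 1462272, 8069120, 43831296, …
ICs: h(0) = 16.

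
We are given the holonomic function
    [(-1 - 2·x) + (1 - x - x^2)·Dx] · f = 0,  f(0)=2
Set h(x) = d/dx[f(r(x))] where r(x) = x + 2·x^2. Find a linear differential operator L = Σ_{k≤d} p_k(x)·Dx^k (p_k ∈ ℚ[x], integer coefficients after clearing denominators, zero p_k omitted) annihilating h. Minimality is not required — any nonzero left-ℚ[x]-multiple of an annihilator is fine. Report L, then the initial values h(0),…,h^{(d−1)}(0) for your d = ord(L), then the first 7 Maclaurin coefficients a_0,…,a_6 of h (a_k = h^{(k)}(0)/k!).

f: a_k = 2, 2, 4, 6, 10, 16, 26, …
L₀ from L_f via x↦r, Dx↦r'^{-1}Dx.
Differentiate: ansatz ord ≤ ord L₀ ⇒ L.
L = (8 + 42·x + 126·x^2 + 208·x^3 + 408·x^4 + 480·x^5 + 320·x^6) + (-1 - 5·x - 3·x^2 + 18·x^3 + 80·x^4 + 120·x^5 + 112·x^6 + 64·x^7)·Dx  (order 1).
h: a_k = 2, 16, 66, 248, 840, 2844, 9198, …
ICs: h(0) = 2.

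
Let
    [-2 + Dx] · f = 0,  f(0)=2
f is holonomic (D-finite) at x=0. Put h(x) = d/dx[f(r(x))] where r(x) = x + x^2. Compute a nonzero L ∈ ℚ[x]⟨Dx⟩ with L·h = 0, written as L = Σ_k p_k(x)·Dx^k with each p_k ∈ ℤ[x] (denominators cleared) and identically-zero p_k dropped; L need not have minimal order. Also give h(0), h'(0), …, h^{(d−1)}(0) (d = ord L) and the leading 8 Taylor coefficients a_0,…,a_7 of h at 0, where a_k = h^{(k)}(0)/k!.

L = (4 + 8·x + 8·x^2) + (-1 - 2·x)·Dx  (order 1).
h: a_k = 4, 16, 32, 160/3, 208/3, 1216/15, 3712/45, 24448/315, …
ICs: h(0) = 4.

f: a_k = 2, 4, 4, 8/3, 4/3, 8/15, 8/45, 16/315, …
Substitute x→r, Dx→(1/r')Dx; clear ⇒ L₀.
h=h₀': d/dx-closure on L₀ ⇒ L.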